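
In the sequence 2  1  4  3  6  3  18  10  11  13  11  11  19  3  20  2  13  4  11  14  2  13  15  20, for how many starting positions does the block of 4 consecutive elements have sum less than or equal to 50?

18

2 1 4 3 → sum 10  ≤ 50 ✓
1 4 3 6 → sum 14  ≤ 50 ✓
4 3 6 3 → sum 16  ≤ 50 ✓
3 6 3 18 → sum 30  ≤ 50 ✓
6 3 18 10 → sum 37  ≤ 50 ✓
3 18 10 11 → sum 42  ≤ 50 ✓
18 10 11 13 → sum 52
10 11 13 11 → sum 45  ≤ 50 ✓
11 13 11 11 → sum 46  ≤ 50 ✓
13 11 11 19 → sum 54
11 11 19 3 → sum 44  ≤ 50 ✓
11 19 3 20 → sum 53
19 3 20 2 → sum 44  ≤ 50 ✓
3 20 2 13 → sum 38  ≤ 50 ✓
20 2 13 4 → sum 39  ≤ 50 ✓
2 13 4 11 → sum 30  ≤ 50 ✓
13 4 11 14 → sum 42  ≤ 50 ✓
4 11 14 2 → sum 31  ≤ 50 ✓
11 14 2 13 → sum 40  ≤ 50 ✓
14 2 13 15 → sum 44  ≤ 50 ✓
2 13 15 20 → sum 50  ≤ 50 ✓
18 windows satisfy the condition.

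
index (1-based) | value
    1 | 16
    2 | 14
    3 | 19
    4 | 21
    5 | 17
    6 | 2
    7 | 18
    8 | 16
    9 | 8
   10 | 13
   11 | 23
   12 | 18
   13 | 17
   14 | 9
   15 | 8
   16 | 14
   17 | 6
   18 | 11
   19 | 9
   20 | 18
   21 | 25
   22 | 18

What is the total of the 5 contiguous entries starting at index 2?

73

Elements at indices 2..6: 14, 19, 21, 17, 2
sum(14, 19, 21, 17, 2) = 73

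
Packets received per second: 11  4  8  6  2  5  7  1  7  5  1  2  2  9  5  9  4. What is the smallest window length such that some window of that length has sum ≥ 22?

3

add 11: running sum 11 < 22
add 4: running sum 15 < 22
add 8: shortest ending here [11, 4, 8] sum 23, len 3
add 6: shortest ending here [11, 4, 8, 6] sum 29, len 4
add 2: shortest ending here [11, 4, 8, 6, 2] sum 31, len 5
add 5: shortest ending here [4, 8, 6, 2, 5] sum 25, len 5
add 7: shortest ending here [8, 6, 2, 5, 7] sum 28, len 5
add 1: shortest ending here [8, 6, 2, 5, 7, 1] sum 29, len 6
add 7: shortest ending here [2, 5, 7, 1, 7] sum 22, len 5
add 5: shortest ending here [5, 7, 1, 7, 5] sum 25, len 5
add 1: shortest ending here [5, 7, 1, 7, 5, 1] sum 26, len 6
add 2: shortest ending here [7, 1, 7, 5, 1, 2] sum 23, len 6
add 2: shortest ending here [7, 1, 7, 5, 1, 2, 2] sum 25, len 7
add 9: shortest ending here [7, 5, 1, 2, 2, 9] sum 26, len 6
add 5: shortest ending here [5, 1, 2, 2, 9, 5] sum 24, len 6
add 9: shortest ending here [9, 5, 9] sum 23, len 3
add 4: shortest ending here [9, 5, 9, 4] sum 27, len 4
Shortest qualifying length: 3.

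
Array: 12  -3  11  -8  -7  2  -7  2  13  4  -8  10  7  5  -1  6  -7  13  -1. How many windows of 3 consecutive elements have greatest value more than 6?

(12, -3, 11) → max 12  > 6 ✓
(-3, 11, -8) → max 11  > 6 ✓
(11, -8, -7) → max 11  > 6 ✓
(-8, -7, 2) → max 2
(-7, 2, -7) → max 2
(2, -7, 2) → max 2
(-7, 2, 13) → max 13  > 6 ✓
(2, 13, 4) → max 13  > 6 ✓
(13, 4, -8) → max 13  > 6 ✓
(4, -8, 10) → max 10  > 6 ✓
(-8, 10, 7) → max 10  > 6 ✓
(10, 7, 5) → max 10  > 6 ✓
(7, 5, -1) → max 7  > 6 ✓
(5, -1, 6) → max 6
(-1, 6, -7) → max 6
(6, -7, 13) → max 13  > 6 ✓
(-7, 13, -1) → max 13  > 6 ✓
12 windows satisfy the condition.

12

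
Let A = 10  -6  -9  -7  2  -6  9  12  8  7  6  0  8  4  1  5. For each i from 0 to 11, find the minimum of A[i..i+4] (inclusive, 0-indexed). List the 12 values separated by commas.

-9, -9, -9, -7, -6, -6, 6, 0, 0, 0, 0, 0

Sliding a size-5 window across the 16 values:
10 -6 -9 -7 2 → min -9
-6 -9 -7 2 -6 → min -9
-9 -7 2 -6 9 → min -9
-7 2 -6 9 12 → min -7
2 -6 9 12 8 → min -6
-6 9 12 8 7 → min -6
9 12 8 7 6 → min 6
12 8 7 6 0 → min 0
8 7 6 0 8 → min 0
7 6 0 8 4 → min 0
6 0 8 4 1 → min 0
0 8 4 1 5 → min 0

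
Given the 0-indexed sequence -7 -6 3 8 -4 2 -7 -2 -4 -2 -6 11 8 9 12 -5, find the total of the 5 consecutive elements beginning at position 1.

Elements at indices 1..5: -6, 3, 8, -4, 2
sum(-6, 3, 8, -4, 2) = 3

3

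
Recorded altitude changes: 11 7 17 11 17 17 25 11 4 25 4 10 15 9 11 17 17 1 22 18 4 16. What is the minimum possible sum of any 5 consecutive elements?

49

11 7 17 11 17 → sum 63
7 17 11 17 17 → sum 69
17 11 17 17 25 → sum 87
11 17 17 25 11 → sum 81
17 17 25 11 4 → sum 74
17 25 11 4 25 → sum 82
25 11 4 25 4 → sum 69
11 4 25 4 10 → sum 54
4 25 4 10 15 → sum 58
25 4 10 15 9 → sum 63
4 10 15 9 11 → sum 49
10 15 9 11 17 → sum 62
15 9 11 17 17 → sum 69
9 11 17 17 1 → sum 55
11 17 17 1 22 → sum 68
17 17 1 22 18 → sum 75
17 1 22 18 4 → sum 62
1 22 18 4 16 → sum 61
Minimum of these is 49.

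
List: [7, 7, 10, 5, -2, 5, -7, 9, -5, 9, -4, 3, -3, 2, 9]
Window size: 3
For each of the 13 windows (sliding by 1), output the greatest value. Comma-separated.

Sliding a size-3 window across the 15 values:
7 7 10 → max 10
7 10 5 → max 10
10 5 -2 → max 10
5 -2 5 → max 5
-2 5 -7 → max 5
5 -7 9 → max 9
-7 9 -5 → max 9
9 -5 9 → max 9
-5 9 -4 → max 9
9 -4 3 → max 9
-4 3 -3 → max 3
3 -3 2 → max 3
-3 2 9 → max 9

10, 10, 10, 5, 5, 9, 9, 9, 9, 9, 3, 3, 9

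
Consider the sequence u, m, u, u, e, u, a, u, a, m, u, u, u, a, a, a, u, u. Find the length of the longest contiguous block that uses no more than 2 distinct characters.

Extend right; when distinct count exceeds 2, shrink from the left:
[u] 1 distinct, len 1
[u, m] 2 distinct, len 2
[u, m, u] 2 distinct, len 3
[u, m, u, u] 2 distinct, len 4
[u, u, e] 2 distinct, len 3
[u, u, e, u] 2 distinct, len 4
[u, a] 2 distinct, len 2
[u, a, u] 2 distinct, len 3
[u, a, u, a] 2 distinct, len 4
[a, m] 2 distinct, len 2
[m, u] 2 distinct, len 2
[m, u, u] 2 distinct, len 3
[m, u, u, u] 2 distinct, len 4
[u, u, u, a] 2 distinct, len 4
[u, u, u, a, a] 2 distinct, len 5
[u, u, u, a, a, a] 2 distinct, len 6
[u, u, u, a, a, a, u] 2 distinct, len 7
[u, u, u, a, a, a, u, u] 2 distinct, len 8
Longest length with ≤2 distinct: 8.

8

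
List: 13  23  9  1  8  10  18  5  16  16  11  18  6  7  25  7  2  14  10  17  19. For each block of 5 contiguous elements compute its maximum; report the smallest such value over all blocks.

17

Window maxs for each of the 17 positions:
13 23 9 1 8 → max 23
23 9 1 8 10 → max 23
9 1 8 10 18 → max 18
1 8 10 18 5 → max 18
8 10 18 5 16 → max 18
10 18 5 16 16 → max 18
18 5 16 16 11 → max 18
5 16 16 11 18 → max 18
16 16 11 18 6 → max 18
16 11 18 6 7 → max 18
11 18 6 7 25 → max 25
18 6 7 25 7 → max 25
6 7 25 7 2 → max 25
7 25 7 2 14 → max 25
25 7 2 14 10 → max 25
7 2 14 10 17 → max 17
2 14 10 17 19 → max 19
Smallest of these is 17.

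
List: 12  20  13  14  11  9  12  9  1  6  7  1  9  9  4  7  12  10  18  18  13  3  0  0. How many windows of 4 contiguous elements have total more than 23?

16

[12, 20, 13, 14] → sum 59  > 23 ✓
[20, 13, 14, 11] → sum 58  > 23 ✓
[13, 14, 11, 9] → sum 47  > 23 ✓
[14, 11, 9, 12] → sum 46  > 23 ✓
[11, 9, 12, 9] → sum 41  > 23 ✓
[9, 12, 9, 1] → sum 31  > 23 ✓
[12, 9, 1, 6] → sum 28  > 23 ✓
[9, 1, 6, 7] → sum 23
[1, 6, 7, 1] → sum 15
[6, 7, 1, 9] → sum 23
[7, 1, 9, 9] → sum 26  > 23 ✓
[1, 9, 9, 4] → sum 23
[9, 9, 4, 7] → sum 29  > 23 ✓
[9, 4, 7, 12] → sum 32  > 23 ✓
[4, 7, 12, 10] → sum 33  > 23 ✓
[7, 12, 10, 18] → sum 47  > 23 ✓
[12, 10, 18, 18] → sum 58  > 23 ✓
[10, 18, 18, 13] → sum 59  > 23 ✓
[18, 18, 13, 3] → sum 52  > 23 ✓
[18, 13, 3, 0] → sum 34  > 23 ✓
[13, 3, 0, 0] → sum 16
16 windows satisfy the condition.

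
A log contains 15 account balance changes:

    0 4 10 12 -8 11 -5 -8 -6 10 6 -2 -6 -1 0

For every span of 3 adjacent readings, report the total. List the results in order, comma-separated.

(0, 4, 10) → sum 14
(4, 10, 12) → sum 26
(10, 12, -8) → sum 14
(12, -8, 11) → sum 15
(-8, 11, -5) → sum -2
(11, -5, -8) → sum -2
(-5, -8, -6) → sum -19
(-8, -6, 10) → sum -4
(-6, 10, 6) → sum 10
(10, 6, -2) → sum 14
(6, -2, -6) → sum -2
(-2, -6, -1) → sum -9
(-6, -1, 0) → sum -7

14, 26, 14, 15, -2, -2, -19, -4, 10, 14, -2, -9, -7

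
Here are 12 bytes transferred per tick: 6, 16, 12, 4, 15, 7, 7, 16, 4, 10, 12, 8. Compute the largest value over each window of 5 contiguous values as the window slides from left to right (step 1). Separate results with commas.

6 16 12 4 15 → max 16
16 12 4 15 7 → max 16
12 4 15 7 7 → max 15
4 15 7 7 16 → max 16
15 7 7 16 4 → max 16
7 7 16 4 10 → max 16
7 16 4 10 12 → max 16
16 4 10 12 8 → max 16

16, 16, 15, 16, 16, 16, 16, 16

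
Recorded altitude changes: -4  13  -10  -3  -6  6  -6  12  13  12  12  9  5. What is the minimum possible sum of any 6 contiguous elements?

-4 13 -10 -3 -6 6 → sum -4
13 -10 -3 -6 6 -6 → sum -6
-10 -3 -6 6 -6 12 → sum -7
-3 -6 6 -6 12 13 → sum 16
-6 6 -6 12 13 12 → sum 31
6 -6 12 13 12 12 → sum 49
-6 12 13 12 12 9 → sum 52
12 13 12 12 9 5 → sum 63
Minimum of these is -7.

-7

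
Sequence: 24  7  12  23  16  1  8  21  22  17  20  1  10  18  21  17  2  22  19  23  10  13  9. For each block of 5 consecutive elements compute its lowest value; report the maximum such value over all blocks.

Each size-5 window and its min:
(24, 7, 12, 23, 16) → min 7
(7, 12, 23, 16, 1) → min 1
(12, 23, 16, 1, 8) → min 1
(23, 16, 1, 8, 21) → min 1
(16, 1, 8, 21, 22) → min 1
(1, 8, 21, 22, 17) → min 1
(8, 21, 22, 17, 20) → min 8
(21, 22, 17, 20, 1) → min 1
(22, 17, 20, 1, 10) → min 1
(17, 20, 1, 10, 18) → min 1
(20, 1, 10, 18, 21) → min 1
(1, 10, 18, 21, 17) → min 1
(10, 18, 21, 17, 2) → min 2
(18, 21, 17, 2, 22) → min 2
(21, 17, 2, 22, 19) → min 2
(17, 2, 22, 19, 23) → min 2
(2, 22, 19, 23, 10) → min 2
(22, 19, 23, 10, 13) → min 10
(19, 23, 10, 13, 9) → min 9
Maximum of these is 10.

10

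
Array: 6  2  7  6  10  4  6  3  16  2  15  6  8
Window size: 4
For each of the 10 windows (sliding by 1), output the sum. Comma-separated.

6 2 7 6 → sum 21
2 7 6 10 → sum 25
7 6 10 4 → sum 27
6 10 4 6 → sum 26
10 4 6 3 → sum 23
4 6 3 16 → sum 29
6 3 16 2 → sum 27
3 16 2 15 → sum 36
16 2 15 6 → sum 39
2 15 6 8 → sum 31

21, 25, 27, 26, 23, 29, 27, 36, 39, 31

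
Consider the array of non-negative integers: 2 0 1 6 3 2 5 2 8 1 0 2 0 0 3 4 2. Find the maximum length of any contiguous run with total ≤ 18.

8

[2] sum 2 len 1
[2, 0] sum 2 len 2
[2, 0, 1] sum 3 len 3
[2, 0, 1, 6] sum 9 len 4
[2, 0, 1, 6, 3] sum 12 len 5
[2, 0, 1, 6, 3, 2] sum 14 len 6
[0, 1, 6, 3, 2, 5] sum 17 len 6
[6, 3, 2, 5, 2] sum 18 len 5
[2, 5, 2, 8] sum 17 len 4
[2, 5, 2, 8, 1] sum 18 len 5
[2, 5, 2, 8, 1, 0] sum 18 len 6
[5, 2, 8, 1, 0, 2] sum 18 len 6
[5, 2, 8, 1, 0, 2, 0] sum 18 len 7
[5, 2, 8, 1, 0, 2, 0, 0] sum 18 len 8
[2, 8, 1, 0, 2, 0, 0, 3] sum 16 len 8
[8, 1, 0, 2, 0, 0, 3, 4] sum 18 len 8
[1, 0, 2, 0, 0, 3, 4, 2] sum 12 len 8
Longest length seen: 8.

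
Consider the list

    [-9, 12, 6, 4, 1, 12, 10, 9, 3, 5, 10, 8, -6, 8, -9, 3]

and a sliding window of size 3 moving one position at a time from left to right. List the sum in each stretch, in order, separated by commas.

Sliding a size-3 window across the 16 values:
-9 12 6 → sum 9
12 6 4 → sum 22
6 4 1 → sum 11
4 1 12 → sum 17
1 12 10 → sum 23
12 10 9 → sum 31
10 9 3 → sum 22
9 3 5 → sum 17
3 5 10 → sum 18
5 10 8 → sum 23
10 8 -6 → sum 12
8 -6 8 → sum 10
-6 8 -9 → sum -7
8 -9 3 → sum 2

9, 22, 11, 17, 23, 31, 22, 17, 18, 23, 12, 10, -7, 2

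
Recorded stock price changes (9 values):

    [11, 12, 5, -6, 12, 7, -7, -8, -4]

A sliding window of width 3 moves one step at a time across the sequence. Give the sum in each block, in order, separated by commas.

[11, 12, 5] → sum 28
[12, 5, -6] → sum 11
[5, -6, 12] → sum 11
[-6, 12, 7] → sum 13
[12, 7, -7] → sum 12
[7, -7, -8] → sum -8
[-7, -8, -4] → sum -19

28, 11, 11, 13, 12, -8, -19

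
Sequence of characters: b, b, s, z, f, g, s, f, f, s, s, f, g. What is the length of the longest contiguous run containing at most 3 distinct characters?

add b: window [b] (1 distinct), len 1
add b: window [b, b] (1 distinct), len 2
add s: window [b, b, s] (2 distinct), len 3
add z: window [b, b, s, z] (3 distinct), len 4
add f: window [s, z, f] (3 distinct), len 3
add g: window [z, f, g] (3 distinct), len 3
add s: window [f, g, s] (3 distinct), len 3
add f: window [f, g, s, f] (3 distinct), len 4
add f: window [f, g, s, f, f] (3 distinct), len 5
add s: window [f, g, s, f, f, s] (3 distinct), len 6
add s: window [f, g, s, f, f, s, s] (3 distinct), len 7
add f: window [f, g, s, f, f, s, s, f] (3 distinct), len 8
add g: window [f, g, s, f, f, s, s, f, g] (3 distinct), len 9
Longest length with ≤3 distinct: 9.

9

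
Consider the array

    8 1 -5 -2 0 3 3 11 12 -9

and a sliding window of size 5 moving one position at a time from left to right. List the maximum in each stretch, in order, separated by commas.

8, 3, 3, 11, 12, 12

8 1 -5 -2 0 → max 8
1 -5 -2 0 3 → max 3
-5 -2 0 3 3 → max 3
-2 0 3 3 11 → max 11
0 3 3 11 12 → max 12
3 3 11 12 -9 → max 12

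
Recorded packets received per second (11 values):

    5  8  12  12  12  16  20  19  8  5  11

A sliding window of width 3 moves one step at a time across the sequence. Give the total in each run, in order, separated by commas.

5 8 12 → sum 25
8 12 12 → sum 32
12 12 12 → sum 36
12 12 16 → sum 40
12 16 20 → sum 48
16 20 19 → sum 55
20 19 8 → sum 47
19 8 5 → sum 32
8 5 11 → sum 24

25, 32, 36, 40, 48, 55, 47, 32, 24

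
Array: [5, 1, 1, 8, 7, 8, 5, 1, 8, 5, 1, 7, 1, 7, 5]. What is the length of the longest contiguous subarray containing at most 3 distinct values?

add 5: window [5] (1 distinct), len 1
add 1: window [5, 1] (2 distinct), len 2
add 1: window [5, 1, 1] (2 distinct), len 3
add 8: window [5, 1, 1, 8] (3 distinct), len 4
add 7: window [1, 1, 8, 7] (3 distinct), len 4
add 8: window [1, 1, 8, 7, 8] (3 distinct), len 5
add 5: window [8, 7, 8, 5] (3 distinct), len 4
add 1: window [8, 5, 1] (3 distinct), len 3
add 8: window [8, 5, 1, 8] (3 distinct), len 4
add 5: window [8, 5, 1, 8, 5] (3 distinct), len 5
add 1: window [8, 5, 1, 8, 5, 1] (3 distinct), len 6
add 7: window [5, 1, 7] (3 distinct), len 3
add 1: window [5, 1, 7, 1] (3 distinct), len 4
add 7: window [5, 1, 7, 1, 7] (3 distinct), len 5
add 5: window [5, 1, 7, 1, 7, 5] (3 distinct), len 6
Longest length with ≤3 distinct: 6.

6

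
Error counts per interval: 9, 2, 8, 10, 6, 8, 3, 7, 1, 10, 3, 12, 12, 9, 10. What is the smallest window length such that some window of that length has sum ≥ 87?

add 9: running sum 9 < 87
add 2: running sum 11 < 87
add 8: running sum 19 < 87
add 10: running sum 29 < 87
add 6: running sum 35 < 87
add 8: running sum 43 < 87
add 3: running sum 46 < 87
add 7: running sum 53 < 87
add 1: running sum 54 < 87
add 10: running sum 64 < 87
add 3: running sum 67 < 87
add 12: running sum 79 < 87
end 12: [9, 2, 8, 10, 6, 8, 3, 7, 1, 10, 3, 12, 12] sum 91, len 13
end 13: [8, 10, 6, 8, 3, 7, 1, 10, 3, 12, 12, 9] sum 89, len 12
end 14: [10, 6, 8, 3, 7, 1, 10, 3, 12, 12, 9, 10] sum 91, len 12
Shortest qualifying length: 12.

12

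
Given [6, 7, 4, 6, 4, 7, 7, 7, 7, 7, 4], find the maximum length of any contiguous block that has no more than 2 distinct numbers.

[6] 1 distinct, len 1
[6, 7] 2 distinct, len 2
[7, 4] 2 distinct, len 2
[4, 6] 2 distinct, len 2
[4, 6, 4] 2 distinct, len 3
[4, 7] 2 distinct, len 2
[4, 7, 7] 2 distinct, len 3
[4, 7, 7, 7] 2 distinct, len 4
[4, 7, 7, 7, 7] 2 distinct, len 5
[4, 7, 7, 7, 7, 7] 2 distinct, len 6
[4, 7, 7, 7, 7, 7, 4] 2 distinct, len 7
Longest length with ≤2 distinct: 7.

7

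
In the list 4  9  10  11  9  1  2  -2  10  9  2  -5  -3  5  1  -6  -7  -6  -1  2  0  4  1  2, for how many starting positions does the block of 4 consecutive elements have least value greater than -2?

7

(4, 9, 10, 11) → min 4  > -2 ✓
(9, 10, 11, 9) → min 9  > -2 ✓
(10, 11, 9, 1) → min 1  > -2 ✓
(11, 9, 1, 2) → min 1  > -2 ✓
(9, 1, 2, -2) → min -2
(1, 2, -2, 10) → min -2
(2, -2, 10, 9) → min -2
(-2, 10, 9, 2) → min -2
(10, 9, 2, -5) → min -5
(9, 2, -5, -3) → min -5
(2, -5, -3, 5) → min -5
(-5, -3, 5, 1) → min -5
(-3, 5, 1, -6) → min -6
(5, 1, -6, -7) → min -7
(1, -6, -7, -6) → min -7
(-6, -7, -6, -1) → min -7
(-7, -6, -1, 2) → min -7
(-6, -1, 2, 0) → min -6
(-1, 2, 0, 4) → min -1  > -2 ✓
(2, 0, 4, 1) → min 0  > -2 ✓
(0, 4, 1, 2) → min 0  > -2 ✓
7 windows satisfy the condition.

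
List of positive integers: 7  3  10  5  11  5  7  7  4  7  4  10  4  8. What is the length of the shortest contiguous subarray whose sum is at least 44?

add 7: running sum 7 < 44
add 3: running sum 10 < 44
add 10: running sum 20 < 44
add 5: running sum 25 < 44
add 11: running sum 36 < 44
add 5: running sum 41 < 44
add 7: shortest ending here [7, 3, 10, 5, 11, 5, 7] sum 48, len 7
add 7: shortest ending here [10, 5, 11, 5, 7, 7] sum 45, len 6
add 4: shortest ending here [10, 5, 11, 5, 7, 7, 4] sum 49, len 7
add 7: shortest ending here [5, 11, 5, 7, 7, 4, 7] sum 46, len 7
add 4: shortest ending here [11, 5, 7, 7, 4, 7, 4] sum 45, len 7
add 10: shortest ending here [5, 7, 7, 4, 7, 4, 10] sum 44, len 7
add 4: shortest ending here [5, 7, 7, 4, 7, 4, 10, 4] sum 48, len 8
add 8: shortest ending here [7, 4, 7, 4, 10, 4, 8] sum 44, len 7
Shortest qualifying length: 6.

6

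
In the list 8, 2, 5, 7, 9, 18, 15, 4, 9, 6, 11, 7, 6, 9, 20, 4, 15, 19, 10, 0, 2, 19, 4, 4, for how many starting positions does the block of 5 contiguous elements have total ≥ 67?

8 2 5 7 9 → sum 31
2 5 7 9 18 → sum 41
5 7 9 18 15 → sum 54
7 9 18 15 4 → sum 53
9 18 15 4 9 → sum 55
18 15 4 9 6 → sum 52
15 4 9 6 11 → sum 45
4 9 6 11 7 → sum 37
9 6 11 7 6 → sum 39
6 11 7 6 9 → sum 39
11 7 6 9 20 → sum 53
7 6 9 20 4 → sum 46
6 9 20 4 15 → sum 54
9 20 4 15 19 → sum 67  ≥ 67 ✓
20 4 15 19 10 → sum 68  ≥ 67 ✓
4 15 19 10 0 → sum 48
15 19 10 0 2 → sum 46
19 10 0 2 19 → sum 50
10 0 2 19 4 → sum 35
0 2 19 4 4 → sum 29
2 windows satisfy the condition.

2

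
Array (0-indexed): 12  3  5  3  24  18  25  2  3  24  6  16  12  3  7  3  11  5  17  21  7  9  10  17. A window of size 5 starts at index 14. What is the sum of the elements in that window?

43

Elements at indices 14..18: 7, 3, 11, 5, 17
sum(7, 3, 11, 5, 17) = 43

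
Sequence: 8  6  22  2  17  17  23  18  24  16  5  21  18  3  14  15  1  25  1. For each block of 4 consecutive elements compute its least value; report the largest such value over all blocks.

Window mins for each of the 16 positions:
8 6 22 2 → min 2
6 22 2 17 → min 2
22 2 17 17 → min 2
2 17 17 23 → min 2
17 17 23 18 → min 17
17 23 18 24 → min 17
23 18 24 16 → min 16
18 24 16 5 → min 5
24 16 5 21 → min 5
16 5 21 18 → min 5
5 21 18 3 → min 3
21 18 3 14 → min 3
18 3 14 15 → min 3
3 14 15 1 → min 1
14 15 1 25 → min 1
15 1 25 1 → min 1
Largest of these is 17.

17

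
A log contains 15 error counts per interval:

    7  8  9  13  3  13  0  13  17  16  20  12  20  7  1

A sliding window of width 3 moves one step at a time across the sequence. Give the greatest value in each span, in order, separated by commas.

[7, 8, 9] → max 9
[8, 9, 13] → max 13
[9, 13, 3] → max 13
[13, 3, 13] → max 13
[3, 13, 0] → max 13
[13, 0, 13] → max 13
[0, 13, 17] → max 17
[13, 17, 16] → max 17
[17, 16, 20] → max 20
[16, 20, 12] → max 20
[20, 12, 20] → max 20
[12, 20, 7] → max 20
[20, 7, 1] → max 20

9, 13, 13, 13, 13, 13, 17, 17, 20, 20, 20, 20, 20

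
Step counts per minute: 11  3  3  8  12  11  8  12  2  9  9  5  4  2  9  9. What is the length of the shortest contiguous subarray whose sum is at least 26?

3

add 11: running sum 11 < 26
add 3: running sum 14 < 26
add 3: running sum 17 < 26
add 8: running sum 25 < 26
add 12: shortest ending here [3, 3, 8, 12] sum 26, len 4
add 11: shortest ending here [8, 12, 11] sum 31, len 3
add 8: shortest ending here [12, 11, 8] sum 31, len 3
add 12: shortest ending here [11, 8, 12] sum 31, len 3
add 2: shortest ending here [11, 8, 12, 2] sum 33, len 4
add 9: shortest ending here [8, 12, 2, 9] sum 31, len 4
add 9: shortest ending here [12, 2, 9, 9] sum 32, len 4
add 5: shortest ending here [12, 2, 9, 9, 5] sum 37, len 5
add 4: shortest ending here [9, 9, 5, 4] sum 27, len 4
add 2: shortest ending here [9, 9, 5, 4, 2] sum 29, len 5
add 9: shortest ending here [9, 5, 4, 2, 9] sum 29, len 5
add 9: shortest ending here [5, 4, 2, 9, 9] sum 29, len 5
Shortest qualifying length: 3.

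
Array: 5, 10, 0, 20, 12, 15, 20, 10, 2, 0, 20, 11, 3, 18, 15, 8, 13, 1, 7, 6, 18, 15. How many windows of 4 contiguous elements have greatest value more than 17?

16

(5, 10, 0, 20) → max 20  > 17 ✓
(10, 0, 20, 12) → max 20  > 17 ✓
(0, 20, 12, 15) → max 20  > 17 ✓
(20, 12, 15, 20) → max 20  > 17 ✓
(12, 15, 20, 10) → max 20  > 17 ✓
(15, 20, 10, 2) → max 20  > 17 ✓
(20, 10, 2, 0) → max 20  > 17 ✓
(10, 2, 0, 20) → max 20  > 17 ✓
(2, 0, 20, 11) → max 20  > 17 ✓
(0, 20, 11, 3) → max 20  > 17 ✓
(20, 11, 3, 18) → max 20  > 17 ✓
(11, 3, 18, 15) → max 18  > 17 ✓
(3, 18, 15, 8) → max 18  > 17 ✓
(18, 15, 8, 13) → max 18  > 17 ✓
(15, 8, 13, 1) → max 15
(8, 13, 1, 7) → max 13
(13, 1, 7, 6) → max 13
(1, 7, 6, 18) → max 18  > 17 ✓
(7, 6, 18, 15) → max 18  > 17 ✓
16 windows satisfy the condition.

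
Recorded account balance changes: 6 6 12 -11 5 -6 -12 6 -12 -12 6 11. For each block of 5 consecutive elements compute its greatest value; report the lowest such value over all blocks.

[6, 6, 12, -11, 5] → max 12
[6, 12, -11, 5, -6] → max 12
[12, -11, 5, -6, -12] → max 12
[-11, 5, -6, -12, 6] → max 6
[5, -6, -12, 6, -12] → max 6
[-6, -12, 6, -12, -12] → max 6
[-12, 6, -12, -12, 6] → max 6
[6, -12, -12, 6, 11] → max 11
Lowest of these is 6.

6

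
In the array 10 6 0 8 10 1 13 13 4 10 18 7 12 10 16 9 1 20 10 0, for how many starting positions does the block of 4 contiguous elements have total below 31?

(10, 6, 0, 8) → sum 24  < 31 ✓
(6, 0, 8, 10) → sum 24  < 31 ✓
(0, 8, 10, 1) → sum 19  < 31 ✓
(8, 10, 1, 13) → sum 32
(10, 1, 13, 13) → sum 37
(1, 13, 13, 4) → sum 31
(13, 13, 4, 10) → sum 40
(13, 4, 10, 18) → sum 45
(4, 10, 18, 7) → sum 39
(10, 18, 7, 12) → sum 47
(18, 7, 12, 10) → sum 47
(7, 12, 10, 16) → sum 45
(12, 10, 16, 9) → sum 47
(10, 16, 9, 1) → sum 36
(16, 9, 1, 20) → sum 46
(9, 1, 20, 10) → sum 40
(1, 20, 10, 0) → sum 31
3 windows satisfy the condition.

3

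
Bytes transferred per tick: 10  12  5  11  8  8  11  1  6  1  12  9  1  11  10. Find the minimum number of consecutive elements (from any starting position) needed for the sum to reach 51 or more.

Extend right; whenever the sum reaches 51, record the length and shrink from the left:
add 10: running sum 10 < 51
add 12: running sum 22 < 51
add 5: running sum 27 < 51
add 11: running sum 38 < 51
add 8: running sum 46 < 51
add 8: shortest ending here [10, 12, 5, 11, 8, 8] sum 54, len 6
add 11: shortest ending here [12, 5, 11, 8, 8, 11] sum 55, len 6
add 1: shortest ending here [12, 5, 11, 8, 8, 11, 1] sum 56, len 7
add 6: shortest ending here [12, 5, 11, 8, 8, 11, 1, 6] sum 62, len 8
add 1: shortest ending here [5, 11, 8, 8, 11, 1, 6, 1] sum 51, len 8
add 12: shortest ending here [11, 8, 8, 11, 1, 6, 1, 12] sum 58, len 8
add 9: shortest ending here [8, 8, 11, 1, 6, 1, 12, 9] sum 56, len 8
add 1: shortest ending here [8, 8, 11, 1, 6, 1, 12, 9, 1] sum 57, len 9
add 11: shortest ending here [11, 1, 6, 1, 12, 9, 1, 11] sum 52, len 8
add 10: shortest ending here [1, 6, 1, 12, 9, 1, 11, 10] sum 51, len 8
Shortest qualifying length: 6.

6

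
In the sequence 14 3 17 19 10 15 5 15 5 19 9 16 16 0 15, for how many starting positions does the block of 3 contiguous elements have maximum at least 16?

[14, 3, 17] → max 17  ≥ 16 ✓
[3, 17, 19] → max 19  ≥ 16 ✓
[17, 19, 10] → max 19  ≥ 16 ✓
[19, 10, 15] → max 19  ≥ 16 ✓
[10, 15, 5] → max 15
[15, 5, 15] → max 15
[5, 15, 5] → max 15
[15, 5, 19] → max 19  ≥ 16 ✓
[5, 19, 9] → max 19  ≥ 16 ✓
[19, 9, 16] → max 19  ≥ 16 ✓
[9, 16, 16] → max 16  ≥ 16 ✓
[16, 16, 0] → max 16  ≥ 16 ✓
[16, 0, 15] → max 16  ≥ 16 ✓
10 windows satisfy the condition.

10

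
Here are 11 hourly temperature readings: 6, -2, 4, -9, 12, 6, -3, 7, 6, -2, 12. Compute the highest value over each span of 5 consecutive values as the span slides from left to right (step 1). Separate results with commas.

12, 12, 12, 12, 12, 7, 12

[6, -2, 4, -9, 12] → max 12
[-2, 4, -9, 12, 6] → max 12
[4, -9, 12, 6, -3] → max 12
[-9, 12, 6, -3, 7] → max 12
[12, 6, -3, 7, 6] → max 12
[6, -3, 7, 6, -2] → max 7
[-3, 7, 6, -2, 12] → max 12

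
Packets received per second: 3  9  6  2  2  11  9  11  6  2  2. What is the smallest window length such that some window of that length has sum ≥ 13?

2

add 3: running sum 3 < 13
add 9: running sum 12 < 13
end 2: [9, 6] sum 15, len 2
end 3: [9, 6, 2] sum 17, len 3
end 4: [9, 6, 2, 2] sum 19, len 4
end 5: [2, 11] sum 13, len 2
end 6: [11, 9] sum 20, len 2
end 7: [9, 11] sum 20, len 2
end 8: [11, 6] sum 17, len 2
end 9: [11, 6, 2] sum 19, len 3
end 10: [11, 6, 2, 2] sum 21, len 4
Shortest qualifying length: 2.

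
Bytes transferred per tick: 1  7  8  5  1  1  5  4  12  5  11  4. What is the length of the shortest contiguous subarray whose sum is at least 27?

add 1: running sum 1 < 27
add 7: running sum 8 < 27
add 8: running sum 16 < 27
add 5: running sum 21 < 27
add 1: running sum 22 < 27
add 1: running sum 23 < 27
add 5: shortest ending here [7, 8, 5, 1, 1, 5] sum 27, len 6
add 4: shortest ending here [7, 8, 5, 1, 1, 5, 4] sum 31, len 7
add 12: shortest ending here [5, 1, 1, 5, 4, 12] sum 28, len 6
add 5: shortest ending here [1, 5, 4, 12, 5] sum 27, len 5
add 11: shortest ending here [12, 5, 11] sum 28, len 3
add 4: shortest ending here [12, 5, 11, 4] sum 32, len 4
Shortest qualifying length: 3.

3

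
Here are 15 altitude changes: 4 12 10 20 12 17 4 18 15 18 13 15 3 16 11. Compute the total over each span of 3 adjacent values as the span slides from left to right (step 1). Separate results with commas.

4 12 10 → sum 26
12 10 20 → sum 42
10 20 12 → sum 42
20 12 17 → sum 49
12 17 4 → sum 33
17 4 18 → sum 39
4 18 15 → sum 37
18 15 18 → sum 51
15 18 13 → sum 46
18 13 15 → sum 46
13 15 3 → sum 31
15 3 16 → sum 34
3 16 11 → sum 30

26, 42, 42, 49, 33, 39, 37, 51, 46, 46, 31, 34, 30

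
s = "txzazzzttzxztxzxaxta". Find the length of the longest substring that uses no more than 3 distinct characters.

[t] 1 distinct, len 1
[t, x] 2 distinct, len 2
[t, x, z] 3 distinct, len 3
[x, z, a] 3 distinct, len 3
[x, z, a, z] 3 distinct, len 4
[x, z, a, z, z] 3 distinct, len 5
[x, z, a, z, z, z] 3 distinct, len 6
[z, a, z, z, z, t] 3 distinct, len 6
[z, a, z, z, z, t, t] 3 distinct, len 7
[z, a, z, z, z, t, t, z] 3 distinct, len 8
[z, z, z, t, t, z, x] 3 distinct, len 7
[z, z, z, t, t, z, x, z] 3 distinct, len 8
[z, z, z, t, t, z, x, z, t] 3 distinct, len 9
[z, z, z, t, t, z, x, z, t, x] 3 distinct, len 10
[z, z, z, t, t, z, x, z, t, x, z] 3 distinct, len 11
[z, z, z, t, t, z, x, z, t, x, z, x] 3 distinct, len 12
[x, z, x, a] 3 distinct, len 4
[x, z, x, a, x] 3 distinct, len 5
[x, a, x, t] 3 distinct, len 4
[x, a, x, t, a] 3 distinct, len 5
Longest length with ≤3 distinct: 12.

12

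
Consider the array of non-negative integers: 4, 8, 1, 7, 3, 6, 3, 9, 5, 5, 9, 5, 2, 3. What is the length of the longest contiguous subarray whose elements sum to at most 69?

Extend to the right; shrink from the left whenever the sum exceeds 69:
→ 4: sum 4, len 1
→ 8: sum 12, len 2
→ 1: sum 13, len 3
→ 7: sum 20, len 4
→ 3: sum 23, len 5
→ 6: sum 29, len 6
→ 3: sum 32, len 7
→ 9: sum 41, len 8
→ 5: sum 46, len 9
→ 5: sum 51, len 10
→ 9: sum 60, len 11
→ 5: sum 65, len 12
→ 2: sum 67, len 13
→ 3 (dropped 4): sum 66, len 13
Longest length seen: 13.

13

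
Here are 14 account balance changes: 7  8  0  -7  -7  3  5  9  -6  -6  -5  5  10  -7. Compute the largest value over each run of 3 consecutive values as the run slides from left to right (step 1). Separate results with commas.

[7, 8, 0] → max 8
[8, 0, -7] → max 8
[0, -7, -7] → max 0
[-7, -7, 3] → max 3
[-7, 3, 5] → max 5
[3, 5, 9] → max 9
[5, 9, -6] → max 9
[9, -6, -6] → max 9
[-6, -6, -5] → max -5
[-6, -5, 5] → max 5
[-5, 5, 10] → max 10
[5, 10, -7] → max 10

8, 8, 0, 3, 5, 9, 9, 9, -5, 5, 10, 10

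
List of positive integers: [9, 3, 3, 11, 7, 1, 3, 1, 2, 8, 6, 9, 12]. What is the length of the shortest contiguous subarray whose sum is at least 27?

3

add 9: running sum 9 < 27
add 3: running sum 12 < 27
add 3: running sum 15 < 27
add 11: running sum 26 < 27
add 7: shortest ending here [9, 3, 3, 11, 7] sum 33, len 5
add 1: shortest ending here [9, 3, 3, 11, 7, 1] sum 34, len 6
add 3: shortest ending here [3, 3, 11, 7, 1, 3] sum 28, len 6
add 1: shortest ending here [3, 3, 11, 7, 1, 3, 1] sum 29, len 7
add 2: shortest ending here [3, 11, 7, 1, 3, 1, 2] sum 28, len 7
add 8: shortest ending here [11, 7, 1, 3, 1, 2, 8] sum 33, len 7
add 6: shortest ending here [7, 1, 3, 1, 2, 8, 6] sum 28, len 7
add 9: shortest ending here [3, 1, 2, 8, 6, 9] sum 29, len 6
add 12: shortest ending here [6, 9, 12] sum 27, len 3
Shortest qualifying length: 3.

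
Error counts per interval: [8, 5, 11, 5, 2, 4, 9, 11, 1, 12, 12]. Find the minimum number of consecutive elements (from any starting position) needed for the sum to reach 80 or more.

11

add 8: running sum 8 < 80
add 5: running sum 13 < 80
add 11: running sum 24 < 80
add 5: running sum 29 < 80
add 2: running sum 31 < 80
add 4: running sum 35 < 80
add 9: running sum 44 < 80
add 11: running sum 55 < 80
add 1: running sum 56 < 80
add 12: running sum 68 < 80
end 10: [8, 5, 11, 5, 2, 4, 9, 11, 1, 12, 12] sum 80, len 11
Shortest qualifying length: 11.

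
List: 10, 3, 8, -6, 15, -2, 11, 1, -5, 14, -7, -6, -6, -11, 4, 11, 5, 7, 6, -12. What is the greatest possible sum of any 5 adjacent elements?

10 3 8 -6 15 → sum 30
3 8 -6 15 -2 → sum 18
8 -6 15 -2 11 → sum 26
-6 15 -2 11 1 → sum 19
15 -2 11 1 -5 → sum 20
-2 11 1 -5 14 → sum 19
11 1 -5 14 -7 → sum 14
1 -5 14 -7 -6 → sum -3
-5 14 -7 -6 -6 → sum -10
14 -7 -6 -6 -11 → sum -16
-7 -6 -6 -11 4 → sum -26
-6 -6 -11 4 11 → sum -8
-6 -11 4 11 5 → sum 3
-11 4 11 5 7 → sum 16
4 11 5 7 6 → sum 33
11 5 7 6 -12 → sum 17
Greatest of these is 33.

33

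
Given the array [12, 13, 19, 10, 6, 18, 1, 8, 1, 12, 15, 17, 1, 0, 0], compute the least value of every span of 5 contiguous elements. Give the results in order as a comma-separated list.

6, 6, 1, 1, 1, 1, 1, 1, 1, 0, 0

[12, 13, 19, 10, 6] → min 6
[13, 19, 10, 6, 18] → min 6
[19, 10, 6, 18, 1] → min 1
[10, 6, 18, 1, 8] → min 1
[6, 18, 1, 8, 1] → min 1
[18, 1, 8, 1, 12] → min 1
[1, 8, 1, 12, 15] → min 1
[8, 1, 12, 15, 17] → min 1
[1, 12, 15, 17, 1] → min 1
[12, 15, 17, 1, 0] → min 0
[15, 17, 1, 0, 0] → min 0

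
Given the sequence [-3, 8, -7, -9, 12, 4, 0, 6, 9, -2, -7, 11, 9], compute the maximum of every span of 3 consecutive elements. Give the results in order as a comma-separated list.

8, 8, 12, 12, 12, 6, 9, 9, 9, 11, 11

-3 8 -7 → max 8
8 -7 -9 → max 8
-7 -9 12 → max 12
-9 12 4 → max 12
12 4 0 → max 12
4 0 6 → max 6
0 6 9 → max 9
6 9 -2 → max 9
9 -2 -7 → max 9
-2 -7 11 → max 11
-7 11 9 → max 11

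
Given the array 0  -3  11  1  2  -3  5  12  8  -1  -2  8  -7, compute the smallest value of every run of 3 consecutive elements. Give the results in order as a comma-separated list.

[0, -3, 11] → min -3
[-3, 11, 1] → min -3
[11, 1, 2] → min 1
[1, 2, -3] → min -3
[2, -3, 5] → min -3
[-3, 5, 12] → min -3
[5, 12, 8] → min 5
[12, 8, -1] → min -1
[8, -1, -2] → min -2
[-1, -2, 8] → min -2
[-2, 8, -7] → min -7

-3, -3, 1, -3, -3, -3, 5, -1, -2, -2, -7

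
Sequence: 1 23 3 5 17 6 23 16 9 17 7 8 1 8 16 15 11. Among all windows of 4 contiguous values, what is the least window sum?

(1, 23, 3, 5) → sum 32
(23, 3, 5, 17) → sum 48
(3, 5, 17, 6) → sum 31
(5, 17, 6, 23) → sum 51
(17, 6, 23, 16) → sum 62
(6, 23, 16, 9) → sum 54
(23, 16, 9, 17) → sum 65
(16, 9, 17, 7) → sum 49
(9, 17, 7, 8) → sum 41
(17, 7, 8, 1) → sum 33
(7, 8, 1, 8) → sum 24
(8, 1, 8, 16) → sum 33
(1, 8, 16, 15) → sum 40
(8, 16, 15, 11) → sum 50
Least of these is 24.

24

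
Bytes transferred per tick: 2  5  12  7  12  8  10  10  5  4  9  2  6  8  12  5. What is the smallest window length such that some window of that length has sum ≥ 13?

2

Extend right; whenever the sum reaches 13, record the length and shrink from the left:
add 2: running sum 2 < 13
add 5: running sum 7 < 13
add 12: shortest ending here [5, 12] sum 17, len 2
add 7: shortest ending here [12, 7] sum 19, len 2
add 12: shortest ending here [7, 12] sum 19, len 2
add 8: shortest ending here [12, 8] sum 20, len 2
add 10: shortest ending here [8, 10] sum 18, len 2
add 10: shortest ending here [10, 10] sum 20, len 2
add 5: shortest ending here [10, 5] sum 15, len 2
add 4: shortest ending here [10, 5, 4] sum 19, len 3
add 9: shortest ending here [4, 9] sum 13, len 2
add 2: shortest ending here [4, 9, 2] sum 15, len 3
add 6: shortest ending here [9, 2, 6] sum 17, len 3
add 8: shortest ending here [6, 8] sum 14, len 2
add 12: shortest ending here [8, 12] sum 20, len 2
add 5: shortest ending here [12, 5] sum 17, len 2
Shortest qualifying length: 2.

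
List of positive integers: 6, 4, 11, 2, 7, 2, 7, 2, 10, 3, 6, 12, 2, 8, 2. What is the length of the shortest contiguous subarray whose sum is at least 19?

3

Extend right; whenever the sum reaches 19, record the length and shrink from the left:
add 6: running sum 6 < 19
add 4: running sum 10 < 19
end 2: [6, 4, 11] sum 21, len 3
end 3: [6, 4, 11, 2] sum 23, len 4
end 4: [11, 2, 7] sum 20, len 3
end 5: [11, 2, 7, 2] sum 22, len 4
end 6: [11, 2, 7, 2, 7] sum 29, len 5
end 7: [2, 7, 2, 7, 2] sum 20, len 5
end 8: [7, 2, 10] sum 19, len 3
end 9: [7, 2, 10, 3] sum 22, len 4
end 10: [10, 3, 6] sum 19, len 3
end 11: [3, 6, 12] sum 21, len 3
end 12: [6, 12, 2] sum 20, len 3
end 13: [12, 2, 8] sum 22, len 3
end 14: [12, 2, 8, 2] sum 24, len 4
Shortest qualifying length: 3.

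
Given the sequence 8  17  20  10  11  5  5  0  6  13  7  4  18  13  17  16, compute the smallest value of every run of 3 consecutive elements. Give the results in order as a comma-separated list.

8, 10, 10, 5, 5, 0, 0, 0, 6, 4, 4, 4, 13, 13

(8, 17, 20) → min 8
(17, 20, 10) → min 10
(20, 10, 11) → min 10
(10, 11, 5) → min 5
(11, 5, 5) → min 5
(5, 5, 0) → min 0
(5, 0, 6) → min 0
(0, 6, 13) → min 0
(6, 13, 7) → min 6
(13, 7, 4) → min 4
(7, 4, 18) → min 4
(4, 18, 13) → min 4
(18, 13, 17) → min 13
(13, 17, 16) → min 13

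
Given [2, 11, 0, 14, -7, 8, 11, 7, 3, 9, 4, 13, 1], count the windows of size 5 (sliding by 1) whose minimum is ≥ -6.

4

(2, 11, 0, 14, -7) → min -7
(11, 0, 14, -7, 8) → min -7
(0, 14, -7, 8, 11) → min -7
(14, -7, 8, 11, 7) → min -7
(-7, 8, 11, 7, 3) → min -7
(8, 11, 7, 3, 9) → min 3  ≥ -6 ✓
(11, 7, 3, 9, 4) → min 3  ≥ -6 ✓
(7, 3, 9, 4, 13) → min 3  ≥ -6 ✓
(3, 9, 4, 13, 1) → min 1  ≥ -6 ✓
4 windows satisfy the condition.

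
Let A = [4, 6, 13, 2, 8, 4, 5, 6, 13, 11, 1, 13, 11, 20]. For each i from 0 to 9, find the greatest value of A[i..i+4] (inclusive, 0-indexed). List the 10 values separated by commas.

(4, 6, 13, 2, 8) → max 13
(6, 13, 2, 8, 4) → max 13
(13, 2, 8, 4, 5) → max 13
(2, 8, 4, 5, 6) → max 8
(8, 4, 5, 6, 13) → max 13
(4, 5, 6, 13, 11) → max 13
(5, 6, 13, 11, 1) → max 13
(6, 13, 11, 1, 13) → max 13
(13, 11, 1, 13, 11) → max 13
(11, 1, 13, 11, 20) → max 20

13, 13, 13, 8, 13, 13, 13, 13, 13, 20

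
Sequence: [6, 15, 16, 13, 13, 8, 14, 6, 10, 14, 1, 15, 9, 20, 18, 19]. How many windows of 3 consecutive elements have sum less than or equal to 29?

3

[6, 15, 16] → sum 37
[15, 16, 13] → sum 44
[16, 13, 13] → sum 42
[13, 13, 8] → sum 34
[13, 8, 14] → sum 35
[8, 14, 6] → sum 28  ≤ 29 ✓
[14, 6, 10] → sum 30
[6, 10, 14] → sum 30
[10, 14, 1] → sum 25  ≤ 29 ✓
[14, 1, 15] → sum 30
[1, 15, 9] → sum 25  ≤ 29 ✓
[15, 9, 20] → sum 44
[9, 20, 18] → sum 47
[20, 18, 19] → sum 57
3 windows satisfy the condition.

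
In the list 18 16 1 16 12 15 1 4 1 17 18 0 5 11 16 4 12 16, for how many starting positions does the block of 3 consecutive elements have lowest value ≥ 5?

[18, 16, 1] → min 1
[16, 1, 16] → min 1
[1, 16, 12] → min 1
[16, 12, 15] → min 12  ≥ 5 ✓
[12, 15, 1] → min 1
[15, 1, 4] → min 1
[1, 4, 1] → min 1
[4, 1, 17] → min 1
[1, 17, 18] → min 1
[17, 18, 0] → min 0
[18, 0, 5] → min 0
[0, 5, 11] → min 0
[5, 11, 16] → min 5  ≥ 5 ✓
[11, 16, 4] → min 4
[16, 4, 12] → min 4
[4, 12, 16] → min 4
2 windows satisfy the condition.

2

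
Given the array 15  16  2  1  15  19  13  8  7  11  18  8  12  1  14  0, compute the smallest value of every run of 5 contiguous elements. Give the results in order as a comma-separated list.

Sliding a size-5 window across the 16 values:
[15, 16, 2, 1, 15] → min 1
[16, 2, 1, 15, 19] → min 1
[2, 1, 15, 19, 13] → min 1
[1, 15, 19, 13, 8] → min 1
[15, 19, 13, 8, 7] → min 7
[19, 13, 8, 7, 11] → min 7
[13, 8, 7, 11, 18] → min 7
[8, 7, 11, 18, 8] → min 7
[7, 11, 18, 8, 12] → min 7
[11, 18, 8, 12, 1] → min 1
[18, 8, 12, 1, 14] → min 1
[8, 12, 1, 14, 0] → min 0

1, 1, 1, 1, 7, 7, 7, 7, 7, 1, 1, 0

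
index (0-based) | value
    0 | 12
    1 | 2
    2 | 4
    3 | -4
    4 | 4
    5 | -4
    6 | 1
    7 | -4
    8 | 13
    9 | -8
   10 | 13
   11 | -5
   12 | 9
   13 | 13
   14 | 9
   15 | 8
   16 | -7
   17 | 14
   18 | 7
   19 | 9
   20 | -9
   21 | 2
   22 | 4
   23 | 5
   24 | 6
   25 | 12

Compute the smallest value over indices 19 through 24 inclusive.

-9

Elements at indices 19..24: 9, -9, 2, 4, 5, 6
min(9, -9, 2, 4, 5, 6) = -9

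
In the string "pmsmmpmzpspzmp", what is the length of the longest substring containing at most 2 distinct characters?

4

add p: window [p] (1 distinct), len 1
add m: window [p, m] (2 distinct), len 2
add s: window [m, s] (2 distinct), len 2
add m: window [m, s, m] (2 distinct), len 3
add m: window [m, s, m, m] (2 distinct), len 4
add p: window [m, m, p] (2 distinct), len 3
add m: window [m, m, p, m] (2 distinct), len 4
add z: window [m, z] (2 distinct), len 2
add p: window [z, p] (2 distinct), len 2
add s: window [p, s] (2 distinct), len 2
add p: window [p, s, p] (2 distinct), len 3
add z: window [p, z] (2 distinct), len 2
add m: window [z, m] (2 distinct), len 2
add p: window [m, p] (2 distinct), len 2
Longest length with ≤2 distinct: 4.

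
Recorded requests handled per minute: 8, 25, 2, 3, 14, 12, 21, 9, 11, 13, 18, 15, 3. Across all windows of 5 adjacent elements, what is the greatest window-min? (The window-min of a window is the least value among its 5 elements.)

[8, 25, 2, 3, 14] → min 2
[25, 2, 3, 14, 12] → min 2
[2, 3, 14, 12, 21] → min 2
[3, 14, 12, 21, 9] → min 3
[14, 12, 21, 9, 11] → min 9
[12, 21, 9, 11, 13] → min 9
[21, 9, 11, 13, 18] → min 9
[9, 11, 13, 18, 15] → min 9
[11, 13, 18, 15, 3] → min 3
Greatest of these is 9.

9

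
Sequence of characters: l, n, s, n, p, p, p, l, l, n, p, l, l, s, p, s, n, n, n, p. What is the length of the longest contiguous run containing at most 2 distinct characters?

5

[l] 1 distinct, len 1
[l, n] 2 distinct, len 2
[n, s] 2 distinct, len 2
[n, s, n] 2 distinct, len 3
[n, p] 2 distinct, len 2
[n, p, p] 2 distinct, len 3
[n, p, p, p] 2 distinct, len 4
[p, p, p, l] 2 distinct, len 4
[p, p, p, l, l] 2 distinct, len 5
[l, l, n] 2 distinct, len 3
[n, p] 2 distinct, len 2
[p, l] 2 distinct, len 2
[p, l, l] 2 distinct, len 3
[l, l, s] 2 distinct, len 3
[s, p] 2 distinct, len 2
[s, p, s] 2 distinct, len 3
[s, n] 2 distinct, len 2
[s, n, n] 2 distinct, len 3
[s, n, n, n] 2 distinct, len 4
[n, n, n, p] 2 distinct, len 4
Longest length with ≤2 distinct: 5.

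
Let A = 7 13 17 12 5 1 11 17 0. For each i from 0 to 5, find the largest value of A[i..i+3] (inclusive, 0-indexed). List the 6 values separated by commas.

[7, 13, 17, 12] → max 17
[13, 17, 12, 5] → max 17
[17, 12, 5, 1] → max 17
[12, 5, 1, 11] → max 12
[5, 1, 11, 17] → max 17
[1, 11, 17, 0] → max 17

17, 17, 17, 12, 17, 17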